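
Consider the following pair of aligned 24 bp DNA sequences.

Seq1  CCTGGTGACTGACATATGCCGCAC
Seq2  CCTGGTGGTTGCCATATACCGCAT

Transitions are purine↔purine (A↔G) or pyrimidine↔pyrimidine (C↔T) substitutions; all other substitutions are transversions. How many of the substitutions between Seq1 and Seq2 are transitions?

The sequences differ at positions 8 (A/G, transition), 9 (C/T, transition), 12 (A/C, transversion), 18 (G/A, transition), 24 (C/T, transition).
Of the 5 differences, 4 transitions and 1 transversion, so the answer is 4.

4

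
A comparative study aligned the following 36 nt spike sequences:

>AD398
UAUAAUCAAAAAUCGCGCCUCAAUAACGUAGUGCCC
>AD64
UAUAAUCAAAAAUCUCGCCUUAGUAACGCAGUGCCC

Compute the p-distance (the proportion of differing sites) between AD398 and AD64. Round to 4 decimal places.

0.1111

The sequences differ at positions 15 (G/U), 21 (C/U), 23 (A/G), 29 (U/C).
There are 4 differences over 36 sites, so p = 4/36 = 0.1111.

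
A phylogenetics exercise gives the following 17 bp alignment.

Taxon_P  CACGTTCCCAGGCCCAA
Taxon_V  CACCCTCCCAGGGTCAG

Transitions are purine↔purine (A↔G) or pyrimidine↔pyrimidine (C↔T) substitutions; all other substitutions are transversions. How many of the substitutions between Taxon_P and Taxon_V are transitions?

Differing sites — 4:G/C (Tv); 5:T/C (Ti); 13:C/G (Tv); 14:C/T (Ti); 17:A/G (Ti).
Of the 5 differences, 3 transitions and 2 transversions, so the answer is 3.

3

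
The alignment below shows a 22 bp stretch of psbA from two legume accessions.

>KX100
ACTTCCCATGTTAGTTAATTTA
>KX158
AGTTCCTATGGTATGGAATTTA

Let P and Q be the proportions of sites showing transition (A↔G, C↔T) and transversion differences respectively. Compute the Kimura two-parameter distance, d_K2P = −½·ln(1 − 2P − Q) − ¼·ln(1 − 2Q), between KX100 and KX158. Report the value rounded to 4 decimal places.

0.3430

Differing sites — 2:C/G (Tv); 7:C/T (Ti); 11:T/G (Tv); 14:G/T (Tv); 15:T/G (Tv); 16:T/G (Tv).
Of the 6 differences, 1 transition and 5 transversions over 22 sites: P = 1/22 = 0.045455, Q = 5/22 = 0.227273.
d = −0.5·ln(0.681817) − 0.25·ln(0.545454) = −0.5·(-0.382994) − 0.25·(-0.606137) = 0.3430.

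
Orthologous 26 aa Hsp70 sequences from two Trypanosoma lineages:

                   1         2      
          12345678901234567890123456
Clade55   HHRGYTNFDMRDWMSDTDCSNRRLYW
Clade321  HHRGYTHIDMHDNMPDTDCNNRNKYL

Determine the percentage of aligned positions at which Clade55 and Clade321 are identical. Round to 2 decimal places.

65.38%

Mismatches occur at site 7 (N↔H), site 8 (F↔I), site 11 (R↔H), site 13 (W↔N), site 15 (S↔P), site 20 (S↔N), site 23 (R↔N), site 24 (L↔K), site 26 (W↔L).
17 of the 26 sites match, so the percent identity is 17/26 × 100 = 65.38%.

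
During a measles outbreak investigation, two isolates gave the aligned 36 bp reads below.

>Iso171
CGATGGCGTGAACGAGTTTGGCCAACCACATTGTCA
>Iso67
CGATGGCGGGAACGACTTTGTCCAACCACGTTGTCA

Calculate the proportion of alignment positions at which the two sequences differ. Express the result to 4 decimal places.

0.1111

Mismatches occur at site 9 (T↔G), site 16 (G↔C), site 21 (G↔T), site 30 (A↔G).
There are 4 differences over 36 sites, so p = 4/36 = 0.1111.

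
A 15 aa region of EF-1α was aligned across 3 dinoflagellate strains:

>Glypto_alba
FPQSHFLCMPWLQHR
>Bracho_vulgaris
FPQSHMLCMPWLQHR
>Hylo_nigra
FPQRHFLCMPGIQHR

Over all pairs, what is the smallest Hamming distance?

1

Pairwise Hamming distances:
  Glypto_alba vs Bracho_vulgaris: 1
  Glypto_alba vs Hylo_nigra: 3
  Bracho_vulgaris vs Hylo_nigra: 4
The smallest is 1, between Glypto_alba and Bracho_vulgaris.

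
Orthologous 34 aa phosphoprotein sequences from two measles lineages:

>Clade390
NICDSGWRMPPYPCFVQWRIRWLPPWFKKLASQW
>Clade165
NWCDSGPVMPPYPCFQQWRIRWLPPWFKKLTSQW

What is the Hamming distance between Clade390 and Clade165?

Differing sites — 2:I/W; 7:W/P; 8:R/V; 16:V/Q; 31:A/T.
That gives 5 mismatches out of 34 aligned sites, so the Hamming distance is 5.

5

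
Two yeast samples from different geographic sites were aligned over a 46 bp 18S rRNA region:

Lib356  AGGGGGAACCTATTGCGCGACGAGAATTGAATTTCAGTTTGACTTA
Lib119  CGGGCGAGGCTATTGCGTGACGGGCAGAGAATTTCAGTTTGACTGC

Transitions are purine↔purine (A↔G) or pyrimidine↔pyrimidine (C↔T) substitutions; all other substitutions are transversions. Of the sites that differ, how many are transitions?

3

Mismatches occur at site 1 (A↔C, transversion), site 5 (G↔C, transversion), site 8 (A↔G, transition), site 9 (C↔G, transversion), site 18 (C↔T, transition), site 23 (A↔G, transition), site 25 (A↔C, transversion), site 27 (T↔G, transversion), site 28 (T↔A, transversion), site 45 (T↔G, transversion), site 46 (A↔C, transversion).
Of the 11 differences, 3 transitions and 8 transversions, so the answer is 3.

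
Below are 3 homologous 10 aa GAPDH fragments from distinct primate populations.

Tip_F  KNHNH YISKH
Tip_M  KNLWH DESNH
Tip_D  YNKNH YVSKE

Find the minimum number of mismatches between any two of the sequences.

4

Pairwise Hamming distances:
  Tip_F vs Tip_M: 5
  Tip_F vs Tip_D: 4
  Tip_M vs Tip_D: 7
The smallest is 4, between Tip_F and Tip_D.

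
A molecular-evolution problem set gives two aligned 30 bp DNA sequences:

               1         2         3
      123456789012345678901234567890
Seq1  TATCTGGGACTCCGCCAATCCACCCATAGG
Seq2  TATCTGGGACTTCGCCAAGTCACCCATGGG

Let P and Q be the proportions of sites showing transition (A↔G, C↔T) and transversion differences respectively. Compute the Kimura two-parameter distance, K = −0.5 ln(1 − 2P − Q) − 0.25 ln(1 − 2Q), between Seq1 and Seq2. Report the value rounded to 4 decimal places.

0.1501

Differing sites — 12:C/T (Ti); 19:T/G (Tv); 20:C/T (Ti); 28:A/G (Ti).
Of the 4 differences, 3 transitions and 1 transversion over 30 sites: P = 3/30 = 0.100000, Q = 1/30 = 0.033333.
d = −0.5·ln(0.766667) − 0.25·ln(0.933334) = −0.5·(-0.265703) − 0.25·(-0.068992) = 0.1501.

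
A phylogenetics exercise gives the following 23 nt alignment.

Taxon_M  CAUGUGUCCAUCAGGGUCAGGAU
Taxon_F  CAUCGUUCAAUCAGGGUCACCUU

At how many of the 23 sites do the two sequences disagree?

Mismatches occur at site 4 (G/C), site 5 (U/G), site 6 (G/U), site 9 (C/A), site 20 (G/C), site 21 (G/C), site 22 (A/U).
That gives 7 mismatches out of 23 aligned sites, so the Hamming distance is 7.

7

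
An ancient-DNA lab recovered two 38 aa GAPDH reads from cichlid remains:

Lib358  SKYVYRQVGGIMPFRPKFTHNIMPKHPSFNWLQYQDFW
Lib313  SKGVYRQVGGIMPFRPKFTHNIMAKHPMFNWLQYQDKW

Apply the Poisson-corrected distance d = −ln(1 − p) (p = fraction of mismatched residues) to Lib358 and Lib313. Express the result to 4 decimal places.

0.1112

The sequences differ at positions 3 (Y/G), 24 (P/A), 28 (S/M), 37 (F/K).
p = 4/38 = 0.105263.
d = −ln(1 − 0.105263) = −ln(0.894737) = 0.1112.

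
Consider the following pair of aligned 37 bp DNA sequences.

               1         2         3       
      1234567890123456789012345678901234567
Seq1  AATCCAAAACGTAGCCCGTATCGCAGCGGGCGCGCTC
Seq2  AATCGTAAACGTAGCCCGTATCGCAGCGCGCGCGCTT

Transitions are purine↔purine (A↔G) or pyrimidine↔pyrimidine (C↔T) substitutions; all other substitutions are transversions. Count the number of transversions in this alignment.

3

Differing sites — 5:C/G (Tv); 6:A/T (Tv); 29:G/C (Tv); 37:C/T (Ti).
Of the 4 differences, 1 transition and 3 transversions, so the answer is 3.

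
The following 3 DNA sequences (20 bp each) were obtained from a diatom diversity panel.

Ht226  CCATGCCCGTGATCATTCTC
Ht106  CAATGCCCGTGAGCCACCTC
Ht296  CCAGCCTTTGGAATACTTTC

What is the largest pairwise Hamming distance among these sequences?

13

Pairwise Hamming distances:
  Ht226 vs Ht106: 5
  Ht226 vs Ht296: 10
  Ht106 vs Ht296: 13
The largest is 13, between Ht106 and Ht296.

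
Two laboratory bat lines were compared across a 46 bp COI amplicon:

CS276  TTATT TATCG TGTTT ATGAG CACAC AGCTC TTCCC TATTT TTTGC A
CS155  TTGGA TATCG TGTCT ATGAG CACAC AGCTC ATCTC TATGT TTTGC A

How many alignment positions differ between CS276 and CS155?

Differing sites — 3:A/G; 4:T/G; 5:T/A; 14:T/C; 31:T/A; 34:C/T; 39:T/G.
That gives 7 mismatches out of 46 aligned sites, so the Hamming distance is 7.

7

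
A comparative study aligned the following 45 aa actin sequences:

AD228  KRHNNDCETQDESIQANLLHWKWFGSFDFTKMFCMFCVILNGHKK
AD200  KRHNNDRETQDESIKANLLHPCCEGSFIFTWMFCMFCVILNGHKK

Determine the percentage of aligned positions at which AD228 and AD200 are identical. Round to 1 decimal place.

82.2%

Mismatches occur at site 7 (C→R), site 15 (Q→K), site 21 (W→P), site 22 (K→C), site 23 (W→C), site 24 (F→E), site 28 (D→I), site 31 (K→W).
37 of the 45 sites match, so the percent identity is 37/45 × 100 = 82.2%.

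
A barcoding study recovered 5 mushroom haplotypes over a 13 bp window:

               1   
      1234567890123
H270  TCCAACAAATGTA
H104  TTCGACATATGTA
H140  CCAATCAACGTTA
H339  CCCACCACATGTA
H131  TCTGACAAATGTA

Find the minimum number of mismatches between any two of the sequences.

Pairwise Hamming distances:
  H270 vs H104: 3
  H270 vs H140: 6
  H270 vs H339: 3
  H270 vs H131: 2
  H104 vs H140: 9
  H104 vs H339: 5
  H104 vs H131: 3
  H140 vs H339: 6
  H140 vs H131: 7
  H339 vs H131: 5
The smallest is 2, between H270 and H131.

2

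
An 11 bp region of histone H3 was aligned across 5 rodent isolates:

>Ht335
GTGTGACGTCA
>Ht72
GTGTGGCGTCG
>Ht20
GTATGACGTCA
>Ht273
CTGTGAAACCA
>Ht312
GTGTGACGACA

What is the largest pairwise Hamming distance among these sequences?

Pairwise Hamming distances:
  Ht335 vs Ht72: 2
  Ht335 vs Ht20: 1
  Ht335 vs Ht273: 4
  Ht335 vs Ht312: 1
  Ht72 vs Ht20: 3
  Ht72 vs Ht273: 6
  Ht72 vs Ht312: 3
  Ht20 vs Ht273: 5
  Ht20 vs Ht312: 2
  Ht273 vs Ht312: 4
The largest is 6, between Ht72 and Ht273.

6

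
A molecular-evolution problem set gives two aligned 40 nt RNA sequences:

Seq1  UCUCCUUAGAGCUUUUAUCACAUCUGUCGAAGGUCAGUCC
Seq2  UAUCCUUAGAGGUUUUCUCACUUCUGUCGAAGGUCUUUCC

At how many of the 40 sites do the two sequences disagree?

The sequences differ at positions 2 (C/A), 12 (C/G), 17 (A/C), 22 (A/U), 36 (A/U), 37 (G/U).
That gives 6 mismatches out of 40 aligned sites, so the Hamming distance is 6.

6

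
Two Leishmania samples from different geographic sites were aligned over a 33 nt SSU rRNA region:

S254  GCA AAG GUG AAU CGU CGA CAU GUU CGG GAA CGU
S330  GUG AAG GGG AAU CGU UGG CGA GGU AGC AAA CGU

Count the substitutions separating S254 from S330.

Differing sites — 2:C/U; 3:A/G; 8:U/G; 16:C/U; 18:A/G; 20:A/G; 21:U/A; 23:U/G; 25:C/A; 27:G/C; 28:G/A.
That gives 11 mismatches out of 33 aligned sites, so the Hamming distance is 11.

11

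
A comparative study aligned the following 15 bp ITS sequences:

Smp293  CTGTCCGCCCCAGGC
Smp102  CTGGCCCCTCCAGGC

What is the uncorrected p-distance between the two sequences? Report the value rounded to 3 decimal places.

0.200

The sequences differ at positions 4 (T/G), 7 (G/C), 9 (C/T).
There are 3 differences over 15 sites, so p = 3/15 = 0.200.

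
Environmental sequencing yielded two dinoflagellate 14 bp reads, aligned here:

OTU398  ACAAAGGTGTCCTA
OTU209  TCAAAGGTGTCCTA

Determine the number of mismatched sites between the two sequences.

The sequences differ at position 1 (A/T).
That gives 1 mismatch out of 14 aligned sites, so the Hamming distance is 1.

1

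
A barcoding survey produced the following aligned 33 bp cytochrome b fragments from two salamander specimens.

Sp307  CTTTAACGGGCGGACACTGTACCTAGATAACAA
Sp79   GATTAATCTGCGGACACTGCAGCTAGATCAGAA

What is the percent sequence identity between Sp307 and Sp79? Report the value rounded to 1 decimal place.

Mismatches occur at site 1 (C↔G), site 2 (T↔A), site 7 (C↔T), site 8 (G↔C), site 9 (G↔T), site 20 (T↔C), site 22 (C↔G), site 29 (A↔C), site 31 (C↔G).
24 of the 33 sites match, so the percent identity is 24/33 × 100 = 72.7%.

72.7%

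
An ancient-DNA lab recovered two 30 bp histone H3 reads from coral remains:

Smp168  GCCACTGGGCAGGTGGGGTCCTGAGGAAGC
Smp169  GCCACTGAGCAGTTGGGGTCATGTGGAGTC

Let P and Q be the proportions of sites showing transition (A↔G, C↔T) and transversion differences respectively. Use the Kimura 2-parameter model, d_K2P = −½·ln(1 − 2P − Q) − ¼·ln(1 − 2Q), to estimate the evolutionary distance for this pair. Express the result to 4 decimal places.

0.2326

The sequences differ at positions 8 (G/A, transition), 13 (G/T, transversion), 21 (C/A, transversion), 24 (A/T, transversion), 28 (A/G, transition), 29 (G/T, transversion).
Of the 6 differences, 2 transitions and 4 transversions over 30 sites: P = 2/30 = 0.066667, Q = 4/30 = 0.133333.
d = −0.5·ln(0.733333) − 0.25·ln(0.733334) = −0.5·(-0.310155) − 0.25·(-0.310154) = 0.2326.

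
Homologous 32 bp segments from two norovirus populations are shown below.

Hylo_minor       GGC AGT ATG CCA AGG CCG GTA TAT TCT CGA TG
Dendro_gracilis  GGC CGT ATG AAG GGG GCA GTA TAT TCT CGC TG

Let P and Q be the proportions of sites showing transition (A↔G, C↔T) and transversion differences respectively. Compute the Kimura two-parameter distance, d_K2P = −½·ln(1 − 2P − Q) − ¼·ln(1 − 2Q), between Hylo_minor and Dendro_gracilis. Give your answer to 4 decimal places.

Mismatches occur at site 4 (A↔C, transversion), site 10 (C↔A, transversion), site 11 (C↔A, transversion), site 12 (A↔G, transition), site 13 (A↔G, transition), site 16 (C↔G, transversion), site 18 (G↔A, transition), site 30 (A↔C, transversion).
Of the 8 differences, 3 transitions and 5 transversions over 32 sites: P = 3/32 = 0.093750, Q = 5/32 = 0.156250.
d = −0.5·ln(0.656250) − 0.25·ln(0.687500) = −0.5·(-0.421213) − 0.25·(-0.374693) = 0.3043.

0.3043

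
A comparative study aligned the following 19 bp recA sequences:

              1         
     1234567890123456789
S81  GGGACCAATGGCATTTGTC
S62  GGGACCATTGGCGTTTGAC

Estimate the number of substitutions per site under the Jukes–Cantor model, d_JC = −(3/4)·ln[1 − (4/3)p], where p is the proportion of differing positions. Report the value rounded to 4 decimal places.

Mismatches occur at site 8 (A/T), site 13 (A/G), site 18 (T/A).
p = 3/19 = 0.157895.
d = −0.75 · ln(1 − (4/3)·0.157895) = −0.75 · ln(0.789473) = −0.75 · (-0.236390) = 0.1773.

0.1773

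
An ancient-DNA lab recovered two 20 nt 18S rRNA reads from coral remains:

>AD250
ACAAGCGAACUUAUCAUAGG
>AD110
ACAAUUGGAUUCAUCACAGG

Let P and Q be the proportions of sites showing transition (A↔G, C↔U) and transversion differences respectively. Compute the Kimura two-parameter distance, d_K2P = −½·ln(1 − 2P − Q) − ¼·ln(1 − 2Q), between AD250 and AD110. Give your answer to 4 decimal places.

0.4256

Differing sites — 5:G/U (Tv); 6:C/U (Ti); 8:A/G (Ti); 10:C/U (Ti); 12:U/C (Ti); 17:U/C (Ti).
Of the 6 differences, 5 transitions and 1 transversion over 20 sites: P = 5/20 = 0.250000, Q = 1/20 = 0.050000.
d = −0.5·ln(0.450000) − 0.25·ln(0.900000) = −0.5·(-0.798508) − 0.25·(-0.105361) = 0.4256.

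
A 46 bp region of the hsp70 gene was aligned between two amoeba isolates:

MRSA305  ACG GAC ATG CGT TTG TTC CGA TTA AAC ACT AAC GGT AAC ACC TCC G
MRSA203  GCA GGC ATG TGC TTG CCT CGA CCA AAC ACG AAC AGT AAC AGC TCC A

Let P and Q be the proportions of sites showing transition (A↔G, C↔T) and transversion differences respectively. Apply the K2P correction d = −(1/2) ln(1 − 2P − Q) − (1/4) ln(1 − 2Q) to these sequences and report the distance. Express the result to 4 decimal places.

Mismatches occur at site 1 (A→G, transition), site 3 (G→A, transition), site 5 (A→G, transition), site 10 (C→T, transition), site 12 (T→C, transition), site 16 (T→C, transition), site 17 (T→C, transition), site 18 (C→T, transition), site 22 (T→C, transition), site 23 (T→C, transition), site 30 (T→G, transversion), site 34 (G→A, transition), site 41 (C→G, transversion), site 46 (G→A, transition).
Of the 14 differences, 12 transitions and 2 transversions over 46 sites: P = 12/46 = 0.260870, Q = 2/46 = 0.043478.
d = −0.5·ln(0.434782) − 0.25·ln(0.913044) = −0.5·(-0.832911) − 0.25·(-0.090971) = 0.4392.

0.4392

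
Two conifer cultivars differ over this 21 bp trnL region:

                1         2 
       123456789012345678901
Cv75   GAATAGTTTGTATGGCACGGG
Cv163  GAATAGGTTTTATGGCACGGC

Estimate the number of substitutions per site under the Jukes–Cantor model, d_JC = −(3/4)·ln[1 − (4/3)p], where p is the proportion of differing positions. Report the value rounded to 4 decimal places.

Mismatches occur at site 7 (T↔G), site 10 (G↔T), site 21 (G↔C).
p = 3/21 = 0.142857.
d = −0.75 · ln(1 − (4/3)·0.142857) = −0.75 · ln(0.809524) = −0.75 · (-0.211309) = 0.1585.

0.1585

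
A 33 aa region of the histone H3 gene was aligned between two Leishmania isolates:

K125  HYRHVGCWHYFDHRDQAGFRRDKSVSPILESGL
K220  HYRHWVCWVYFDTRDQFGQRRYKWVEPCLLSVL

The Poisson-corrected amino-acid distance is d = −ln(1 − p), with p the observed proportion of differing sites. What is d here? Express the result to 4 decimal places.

Differing sites — 5:V/W; 6:G/V; 9:H/V; 13:H/T; 17:A/F; 19:F/Q; 22:D/Y; 24:S/W; 26:S/E; 28:I/C; 30:E/L; 32:G/V.
p = 12/33 = 0.363636.
d = −ln(1 − 0.363636) = −ln(0.636364) = 0.4520.

0.4520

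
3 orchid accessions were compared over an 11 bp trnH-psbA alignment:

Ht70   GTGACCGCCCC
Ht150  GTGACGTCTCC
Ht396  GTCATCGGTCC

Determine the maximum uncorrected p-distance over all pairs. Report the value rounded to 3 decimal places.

Pairwise Hamming distances:
  Ht70 vs Ht150: 3
  Ht70 vs Ht396: 4
  Ht150 vs Ht396: 5
The largest is 5 mismatches, between Ht150 and Ht396; p = 5/11 = 0.455.

0.455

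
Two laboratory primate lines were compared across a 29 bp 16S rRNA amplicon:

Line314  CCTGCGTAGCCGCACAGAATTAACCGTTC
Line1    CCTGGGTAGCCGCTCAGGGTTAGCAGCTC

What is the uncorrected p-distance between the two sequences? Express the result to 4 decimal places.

Differing sites — 5:C/G; 14:A/T; 18:A/G; 19:A/G; 23:A/G; 25:C/A; 27:T/C.
There are 7 differences over 29 sites, so p = 7/29 = 0.2414.

0.2414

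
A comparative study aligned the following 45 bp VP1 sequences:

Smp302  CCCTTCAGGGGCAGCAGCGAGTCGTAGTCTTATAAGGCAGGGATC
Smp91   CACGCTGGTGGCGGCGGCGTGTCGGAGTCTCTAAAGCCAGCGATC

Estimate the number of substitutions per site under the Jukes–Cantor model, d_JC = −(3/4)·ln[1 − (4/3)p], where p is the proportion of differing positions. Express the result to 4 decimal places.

Mismatches occur at site 2 (C→A), site 4 (T→G), site 5 (T→C), site 6 (C→T), site 7 (A→G), site 9 (G→T), site 13 (A→G), site 16 (A→G), site 20 (A→T), site 25 (T→G), site 31 (T→C), site 32 (A→T), site 33 (T→A), site 37 (G→C), site 41 (G→C).
p = 15/45 = 0.333333.
d = −0.75 · ln(1 − (4/3)·0.333333) = −0.75 · ln(0.555556) = −0.75 · (-0.587786) = 0.4408.

0.4408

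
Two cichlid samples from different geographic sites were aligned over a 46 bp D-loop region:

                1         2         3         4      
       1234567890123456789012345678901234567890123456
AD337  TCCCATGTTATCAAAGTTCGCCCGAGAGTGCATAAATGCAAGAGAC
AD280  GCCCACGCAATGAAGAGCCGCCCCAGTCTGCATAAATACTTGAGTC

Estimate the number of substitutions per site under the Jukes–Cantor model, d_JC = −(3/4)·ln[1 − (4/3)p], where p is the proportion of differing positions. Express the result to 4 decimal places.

0.4674

The sequences differ at positions 1 (T/G), 6 (T/C), 8 (T/C), 9 (T/A), 12 (C/G), 15 (A/G), 16 (G/A), 17 (T/G), 18 (T/C), 24 (G/C), 27 (A/T), 28 (G/C), 38 (G/A), 40 (A/T), 41 (A/T), 45 (A/T).
p = 16/46 = 0.347826.
d = −0.75 · ln(1 − (4/3)·0.347826) = −0.75 · ln(0.536232) = −0.75 · (-0.623188) = 0.4674.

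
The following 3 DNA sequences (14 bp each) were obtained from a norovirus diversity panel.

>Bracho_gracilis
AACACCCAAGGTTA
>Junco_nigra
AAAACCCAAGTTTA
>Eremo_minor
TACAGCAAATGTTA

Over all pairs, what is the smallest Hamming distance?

2

Pairwise Hamming distances:
  Bracho_gracilis vs Junco_nigra: 2
  Bracho_gracilis vs Eremo_minor: 4
  Junco_nigra vs Eremo_minor: 6
The smallest is 2, between Bracho_gracilis and Junco_nigra.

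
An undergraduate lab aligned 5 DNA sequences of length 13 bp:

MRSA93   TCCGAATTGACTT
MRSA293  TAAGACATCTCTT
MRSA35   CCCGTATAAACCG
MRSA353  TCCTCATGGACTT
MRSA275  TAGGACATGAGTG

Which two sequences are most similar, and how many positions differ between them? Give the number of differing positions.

3

Pairwise Hamming distances:
  MRSA93 vs MRSA293: 6
  MRSA93 vs MRSA35: 6
  MRSA93 vs MRSA353: 3
  MRSA93 vs MRSA275: 6
  MRSA293 vs MRSA35: 11
  MRSA293 vs MRSA353: 9
  MRSA293 vs MRSA275: 5
  MRSA35 vs MRSA353: 7
  MRSA35 vs MRSA275: 10
  MRSA353 vs MRSA275: 9
The smallest is 3, between MRSA93 and MRSA353.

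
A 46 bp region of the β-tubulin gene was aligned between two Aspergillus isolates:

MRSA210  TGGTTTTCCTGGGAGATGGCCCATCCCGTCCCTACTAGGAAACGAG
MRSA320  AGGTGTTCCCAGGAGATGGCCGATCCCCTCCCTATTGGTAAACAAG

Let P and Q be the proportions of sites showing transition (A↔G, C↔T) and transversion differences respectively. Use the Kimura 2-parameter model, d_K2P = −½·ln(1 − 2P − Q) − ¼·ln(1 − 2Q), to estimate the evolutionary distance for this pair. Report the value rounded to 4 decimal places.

0.2586

The sequences differ at positions 1 (T/A, transversion), 5 (T/G, transversion), 10 (T/C, transition), 11 (G/A, transition), 22 (C/G, transversion), 28 (G/C, transversion), 35 (C/T, transition), 37 (A/G, transition), 39 (G/T, transversion), 44 (G/A, transition).
Of the 10 differences, 5 transitions and 5 transversions over 46 sites: P = 5/46 = 0.108696, Q = 5/46 = 0.108696.
d = −0.5·ln(0.673912) − 0.25·ln(0.782608) = −0.5·(-0.394656) − 0.25·(-0.245123) = 0.2586.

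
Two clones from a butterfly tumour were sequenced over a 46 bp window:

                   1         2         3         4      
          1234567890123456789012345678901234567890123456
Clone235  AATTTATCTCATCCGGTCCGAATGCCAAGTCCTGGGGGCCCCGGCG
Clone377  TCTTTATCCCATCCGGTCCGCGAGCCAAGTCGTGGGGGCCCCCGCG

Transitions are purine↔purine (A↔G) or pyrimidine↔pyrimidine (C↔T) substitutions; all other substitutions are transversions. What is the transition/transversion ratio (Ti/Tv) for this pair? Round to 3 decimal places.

0.333

Differing sites — 1:A/T (Tv); 2:A/C (Tv); 9:T/C (Ti); 21:A/C (Tv); 22:A/G (Ti); 23:T/A (Tv); 32:C/G (Tv); 43:G/C (Tv).
Of the 8 differences, 2 transitions and 6 transversions, so Ti/Tv = 2/6 = 0.333.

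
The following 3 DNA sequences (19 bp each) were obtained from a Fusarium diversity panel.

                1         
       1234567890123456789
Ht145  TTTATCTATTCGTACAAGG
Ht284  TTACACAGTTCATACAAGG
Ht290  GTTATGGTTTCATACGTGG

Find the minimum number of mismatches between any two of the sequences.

Pairwise Hamming distances:
  Ht145 vs Ht284: 6
  Ht145 vs Ht290: 7
  Ht284 vs Ht290: 9
The smallest is 6, between Ht145 and Ht284.

6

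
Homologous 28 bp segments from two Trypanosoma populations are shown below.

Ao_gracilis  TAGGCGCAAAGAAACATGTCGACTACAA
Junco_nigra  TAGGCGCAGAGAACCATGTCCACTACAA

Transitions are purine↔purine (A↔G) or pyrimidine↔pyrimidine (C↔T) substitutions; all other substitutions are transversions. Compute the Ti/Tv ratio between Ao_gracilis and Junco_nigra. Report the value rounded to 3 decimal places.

Differing sites — 9:A/G (Ti); 14:A/C (Tv); 21:G/C (Tv).
Of the 3 differences, 1 transition and 2 transversions, so Ti/Tv = 1/2 = 0.500.

0.500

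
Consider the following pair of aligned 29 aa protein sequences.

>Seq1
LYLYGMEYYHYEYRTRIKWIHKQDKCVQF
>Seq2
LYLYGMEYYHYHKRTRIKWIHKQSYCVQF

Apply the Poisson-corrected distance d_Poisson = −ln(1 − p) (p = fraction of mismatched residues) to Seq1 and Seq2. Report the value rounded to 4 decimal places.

Differing sites — 12:E/H; 13:Y/K; 24:D/S; 25:K/Y.
p = 4/29 = 0.137931.
d = −ln(1 − 0.137931) = −ln(0.862069) = 0.1484.

0.1484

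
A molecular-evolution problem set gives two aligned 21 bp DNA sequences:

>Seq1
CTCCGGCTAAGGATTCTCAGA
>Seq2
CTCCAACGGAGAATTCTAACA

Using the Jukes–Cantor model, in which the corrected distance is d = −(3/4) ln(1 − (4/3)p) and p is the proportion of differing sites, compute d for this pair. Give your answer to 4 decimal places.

0.4408

Differing sites — 5:G/A; 6:G/A; 8:T/G; 9:A/G; 12:G/A; 18:C/A; 20:G/C.
p = 7/21 = 0.333333.
d = −0.75 · ln(1 − (4/3)·0.333333) = −0.75 · ln(0.555556) = −0.75 · (-0.587786) = 0.4408.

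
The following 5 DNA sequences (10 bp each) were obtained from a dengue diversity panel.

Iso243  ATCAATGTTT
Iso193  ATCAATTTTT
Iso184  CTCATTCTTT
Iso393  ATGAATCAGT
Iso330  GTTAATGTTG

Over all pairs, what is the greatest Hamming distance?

Pairwise Hamming distances:
  Iso243 vs Iso193: 1
  Iso243 vs Iso184: 3
  Iso243 vs Iso393: 4
  Iso243 vs Iso330: 3
  Iso193 vs Iso184: 3
  Iso193 vs Iso393: 4
  Iso193 vs Iso330: 4
  Iso184 vs Iso393: 5
  Iso184 vs Iso330: 5
  Iso393 vs Iso330: 6
The largest is 6, between Iso393 and Iso330.

6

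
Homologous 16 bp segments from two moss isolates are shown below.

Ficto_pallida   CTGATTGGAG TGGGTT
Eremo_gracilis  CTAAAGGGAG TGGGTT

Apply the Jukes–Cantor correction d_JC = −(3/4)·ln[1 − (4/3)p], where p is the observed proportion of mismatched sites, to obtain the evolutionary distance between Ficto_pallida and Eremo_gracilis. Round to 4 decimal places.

0.2158

Mismatches occur at site 3 (G↔A), site 5 (T↔A), site 6 (T↔G).
p = 3/16 = 0.187500.
d = −0.75 · ln(1 − (4/3)·0.187500) = −0.75 · ln(0.750000) = −0.75 · (-0.287682) = 0.2158.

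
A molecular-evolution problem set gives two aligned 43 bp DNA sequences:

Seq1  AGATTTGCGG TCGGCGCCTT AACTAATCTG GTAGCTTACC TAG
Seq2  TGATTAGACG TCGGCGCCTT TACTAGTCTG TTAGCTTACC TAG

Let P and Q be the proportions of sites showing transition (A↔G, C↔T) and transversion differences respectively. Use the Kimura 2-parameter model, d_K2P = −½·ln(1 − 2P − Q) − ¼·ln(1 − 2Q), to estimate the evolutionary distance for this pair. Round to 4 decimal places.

The sequences differ at positions 1 (A/T, transversion), 6 (T/A, transversion), 8 (C/A, transversion), 9 (G/C, transversion), 21 (A/T, transversion), 26 (A/G, transition), 31 (G/T, transversion).
Of the 7 differences, 1 transition and 6 transversions over 43 sites: P = 1/43 = 0.023256, Q = 6/43 = 0.139535.
d = −0.5·ln(0.813953) − 0.25·ln(0.720930) = −0.5·(-0.205853) − 0.25·(-0.327213) = 0.1847.

0.1847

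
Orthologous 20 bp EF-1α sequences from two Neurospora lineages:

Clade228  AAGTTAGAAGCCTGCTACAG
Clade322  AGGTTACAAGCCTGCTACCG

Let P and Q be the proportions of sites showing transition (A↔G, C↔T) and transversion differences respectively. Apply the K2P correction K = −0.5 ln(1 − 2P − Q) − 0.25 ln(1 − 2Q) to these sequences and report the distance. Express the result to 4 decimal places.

Differing sites — 2:A/G (Ti); 7:G/C (Tv); 19:A/C (Tv).
Of the 3 differences, 1 transition and 2 transversions over 20 sites: P = 1/20 = 0.050000, Q = 2/20 = 0.100000.
d = −0.5·ln(0.800000) − 0.25·ln(0.800000) = −0.5·(-0.223144) − 0.25·(-0.223144) = 0.1674.

0.1674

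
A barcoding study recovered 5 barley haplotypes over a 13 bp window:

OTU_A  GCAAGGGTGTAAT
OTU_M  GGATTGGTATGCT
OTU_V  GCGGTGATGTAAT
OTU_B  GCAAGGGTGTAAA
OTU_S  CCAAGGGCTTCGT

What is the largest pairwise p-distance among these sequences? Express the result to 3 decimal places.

Pairwise Hamming distances:
  OTU_A vs OTU_M: 6
  OTU_A vs OTU_V: 4
  OTU_A vs OTU_B: 1
  OTU_A vs OTU_S: 5
  OTU_M vs OTU_V: 7
  OTU_M vs OTU_B: 7
  OTU_M vs OTU_S: 8
  OTU_V vs OTU_B: 5
  OTU_V vs OTU_S: 9
  OTU_B vs OTU_S: 6
The largest is 9 mismatches, between OTU_V and OTU_S; p = 9/13 = 0.692.

0.692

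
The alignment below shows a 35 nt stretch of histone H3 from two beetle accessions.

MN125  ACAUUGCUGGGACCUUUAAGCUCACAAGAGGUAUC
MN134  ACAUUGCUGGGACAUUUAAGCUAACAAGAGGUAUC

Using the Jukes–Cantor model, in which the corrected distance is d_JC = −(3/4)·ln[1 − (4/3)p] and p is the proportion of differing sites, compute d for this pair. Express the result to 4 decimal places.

0.0594

The sequences differ at positions 14 (C/A), 23 (C/A).
p = 2/35 = 0.057143.
d = −0.75 · ln(1 − (4/3)·0.057143) = −0.75 · ln(0.923809) = −0.75 · (-0.079250) = 0.0594.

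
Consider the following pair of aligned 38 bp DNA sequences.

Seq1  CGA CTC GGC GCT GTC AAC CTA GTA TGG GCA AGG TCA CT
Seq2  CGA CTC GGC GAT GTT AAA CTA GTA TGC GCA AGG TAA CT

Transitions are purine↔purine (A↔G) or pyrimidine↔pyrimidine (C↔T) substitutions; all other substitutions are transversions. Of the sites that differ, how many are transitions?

1

Differing sites — 11:C/A (Tv); 15:C/T (Ti); 18:C/A (Tv); 27:G/C (Tv); 35:C/A (Tv).
Of the 5 differences, 1 transition and 4 transversions, so the answer is 1.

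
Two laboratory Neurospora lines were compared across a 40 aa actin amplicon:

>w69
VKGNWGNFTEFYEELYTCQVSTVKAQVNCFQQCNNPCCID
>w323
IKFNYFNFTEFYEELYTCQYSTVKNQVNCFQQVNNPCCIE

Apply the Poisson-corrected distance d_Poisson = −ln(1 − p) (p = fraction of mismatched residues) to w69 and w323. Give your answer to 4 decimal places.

0.2231

The sequences differ at positions 1 (V/I), 3 (G/F), 5 (W/Y), 6 (G/F), 20 (V/Y), 25 (A/N), 33 (C/V), 40 (D/E).
p = 8/40 = 0.200000.
d = −ln(1 − 0.200000) = −ln(0.800000) = 0.2231.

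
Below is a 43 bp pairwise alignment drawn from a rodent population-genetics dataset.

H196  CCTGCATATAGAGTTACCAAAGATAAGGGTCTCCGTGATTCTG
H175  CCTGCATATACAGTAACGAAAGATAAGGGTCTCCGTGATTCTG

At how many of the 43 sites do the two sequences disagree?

3

The sequences differ at positions 11 (G/C), 15 (T/A), 18 (C/G).
That gives 3 mismatches out of 43 aligned sites, so the Hamming distance is 3.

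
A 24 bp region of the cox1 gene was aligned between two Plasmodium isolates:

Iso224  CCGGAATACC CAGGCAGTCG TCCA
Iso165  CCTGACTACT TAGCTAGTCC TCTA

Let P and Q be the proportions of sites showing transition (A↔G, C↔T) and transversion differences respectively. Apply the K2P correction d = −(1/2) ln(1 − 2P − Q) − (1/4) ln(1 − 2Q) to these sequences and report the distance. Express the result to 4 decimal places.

Differing sites — 3:G/T (Tv); 6:A/C (Tv); 10:C/T (Ti); 11:C/T (Ti); 14:G/C (Tv); 15:C/T (Ti); 20:G/C (Tv); 23:C/T (Ti).
Of the 8 differences, 4 transitions and 4 transversions over 24 sites: P = 4/24 = 0.166667, Q = 4/24 = 0.166667.
d = −0.5·ln(0.499999) − 0.25·ln(0.666666) = −0.5·(-0.693149) − 0.25·(-0.405466) = 0.4479.

0.4479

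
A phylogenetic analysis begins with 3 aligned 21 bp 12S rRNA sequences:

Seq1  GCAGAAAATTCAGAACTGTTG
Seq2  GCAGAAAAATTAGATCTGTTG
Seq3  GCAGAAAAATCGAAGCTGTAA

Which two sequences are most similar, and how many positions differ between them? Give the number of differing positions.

Pairwise Hamming distances:
  Seq1 vs Seq2: 3
  Seq1 vs Seq3: 6
  Seq2 vs Seq3: 6
The smallest is 3, between Seq1 and Seq2.

3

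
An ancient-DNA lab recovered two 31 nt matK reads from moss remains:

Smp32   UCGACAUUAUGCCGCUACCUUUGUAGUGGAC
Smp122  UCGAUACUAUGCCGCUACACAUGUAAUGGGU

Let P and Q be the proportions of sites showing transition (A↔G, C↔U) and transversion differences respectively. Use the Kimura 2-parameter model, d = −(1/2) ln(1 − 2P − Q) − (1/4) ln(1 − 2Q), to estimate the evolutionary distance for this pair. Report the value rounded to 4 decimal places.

Differing sites — 5:C/U (Ti); 7:U/C (Ti); 19:C/A (Tv); 20:U/C (Ti); 21:U/A (Tv); 26:G/A (Ti); 30:A/G (Ti); 31:C/U (Ti).
Of the 8 differences, 6 transitions and 2 transversions over 31 sites: P = 6/31 = 0.193548, Q = 2/31 = 0.064516.
d = −0.5·ln(0.548388) − 0.25·ln(0.870968) = −0.5·(-0.600772) − 0.25·(-0.138150) = 0.3349.

0.3349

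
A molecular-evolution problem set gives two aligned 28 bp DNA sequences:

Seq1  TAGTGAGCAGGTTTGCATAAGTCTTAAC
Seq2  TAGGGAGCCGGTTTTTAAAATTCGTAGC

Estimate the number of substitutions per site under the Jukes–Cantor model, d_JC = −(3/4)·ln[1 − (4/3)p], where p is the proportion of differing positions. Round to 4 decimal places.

Mismatches occur at site 4 (T→G), site 9 (A→C), site 15 (G→T), site 16 (C→T), site 18 (T→A), site 21 (G→T), site 24 (T→G), site 27 (A→G).
p = 8/28 = 0.285714.
d = −0.75 · ln(1 − (4/3)·0.285714) = −0.75 · ln(0.619048) = −0.75 · (-0.479572) = 0.3597.

0.3597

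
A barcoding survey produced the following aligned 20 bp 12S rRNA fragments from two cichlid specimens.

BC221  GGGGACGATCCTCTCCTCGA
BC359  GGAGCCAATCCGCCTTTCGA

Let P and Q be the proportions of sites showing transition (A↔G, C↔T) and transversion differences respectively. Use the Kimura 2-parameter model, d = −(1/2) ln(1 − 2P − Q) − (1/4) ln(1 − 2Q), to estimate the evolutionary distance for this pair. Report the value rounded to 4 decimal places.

The sequences differ at positions 3 (G/A, transition), 5 (A/C, transversion), 7 (G/A, transition), 12 (T/G, transversion), 14 (T/C, transition), 15 (C/T, transition), 16 (C/T, transition).
Of the 7 differences, 5 transitions and 2 transversions over 20 sites: P = 5/20 = 0.250000, Q = 2/20 = 0.100000.
d = −0.5·ln(0.400000) − 0.25·ln(0.800000) = −0.5·(-0.916291) − 0.25·(-0.223144) = 0.5139.

0.5139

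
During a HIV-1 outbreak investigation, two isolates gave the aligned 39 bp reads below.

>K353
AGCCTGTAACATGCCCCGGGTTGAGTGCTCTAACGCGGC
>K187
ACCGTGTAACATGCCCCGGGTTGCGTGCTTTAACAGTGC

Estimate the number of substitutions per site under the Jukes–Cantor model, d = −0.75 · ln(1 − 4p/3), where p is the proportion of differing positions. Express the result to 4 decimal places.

0.2052

The sequences differ at positions 2 (G/C), 4 (C/G), 24 (A/C), 30 (C/T), 35 (G/A), 36 (C/G), 37 (G/T).
p = 7/39 = 0.179487.
d = −0.75 · ln(1 − (4/3)·0.179487) = −0.75 · ln(0.760684) = −0.75 · (-0.273537) = 0.2052.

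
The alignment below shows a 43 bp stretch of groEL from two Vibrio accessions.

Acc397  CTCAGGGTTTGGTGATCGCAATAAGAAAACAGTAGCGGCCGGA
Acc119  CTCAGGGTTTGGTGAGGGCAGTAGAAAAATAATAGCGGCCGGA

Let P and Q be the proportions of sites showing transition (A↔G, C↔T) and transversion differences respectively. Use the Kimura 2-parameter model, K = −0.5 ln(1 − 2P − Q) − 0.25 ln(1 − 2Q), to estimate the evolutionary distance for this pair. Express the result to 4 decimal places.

0.1880

Mismatches occur at site 16 (T/G, transversion), site 17 (C/G, transversion), site 21 (A/G, transition), site 24 (A/G, transition), site 25 (G/A, transition), site 30 (C/T, transition), site 32 (G/A, transition).
Of the 7 differences, 5 transitions and 2 transversions over 43 sites: P = 5/43 = 0.116279, Q = 2/43 = 0.046512.
d = −0.5·ln(0.720930) − 0.25·ln(0.906976) = −0.5·(-0.327213) − 0.25·(-0.097639) = 0.1880.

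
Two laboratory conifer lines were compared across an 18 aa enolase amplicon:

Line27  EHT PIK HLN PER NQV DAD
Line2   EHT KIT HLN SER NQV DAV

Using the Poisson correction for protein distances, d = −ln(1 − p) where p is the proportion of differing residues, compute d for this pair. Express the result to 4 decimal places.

Mismatches occur at site 4 (P/K), site 6 (K/T), site 10 (P/S), site 18 (D/V).
p = 4/18 = 0.222222.
d = −ln(1 − 0.222222) = −ln(0.777778) = 0.2513.

0.2513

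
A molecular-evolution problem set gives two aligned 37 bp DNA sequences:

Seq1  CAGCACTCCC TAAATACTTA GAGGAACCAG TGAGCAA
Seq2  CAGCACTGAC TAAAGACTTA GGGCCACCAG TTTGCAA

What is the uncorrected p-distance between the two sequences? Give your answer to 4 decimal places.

Mismatches occur at site 8 (C/G), site 9 (C/A), site 15 (T/G), site 22 (A/G), site 24 (G/C), site 25 (A/C), site 32 (G/T), site 33 (A/T).
There are 8 differences over 37 sites, so p = 8/37 = 0.2162.

0.2162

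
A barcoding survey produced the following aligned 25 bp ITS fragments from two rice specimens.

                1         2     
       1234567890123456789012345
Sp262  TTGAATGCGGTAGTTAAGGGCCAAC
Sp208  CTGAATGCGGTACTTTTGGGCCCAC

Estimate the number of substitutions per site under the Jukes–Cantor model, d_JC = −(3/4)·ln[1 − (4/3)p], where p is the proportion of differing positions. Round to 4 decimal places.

Mismatches occur at site 1 (T↔C), site 13 (G↔C), site 16 (A↔T), site 17 (A↔T), site 23 (A↔C).
p = 5/25 = 0.200000.
d = −0.75 · ln(1 − (4/3)·0.200000) = −0.75 · ln(0.733333) = −0.75 · (-0.310155) = 0.2326.

0.2326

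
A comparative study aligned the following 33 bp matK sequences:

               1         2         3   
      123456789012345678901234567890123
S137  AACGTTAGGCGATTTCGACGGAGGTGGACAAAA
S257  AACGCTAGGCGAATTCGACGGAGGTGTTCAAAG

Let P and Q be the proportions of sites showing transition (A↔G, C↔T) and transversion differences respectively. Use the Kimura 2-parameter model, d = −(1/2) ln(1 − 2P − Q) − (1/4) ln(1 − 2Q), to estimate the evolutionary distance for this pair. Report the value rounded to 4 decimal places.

0.1694

The sequences differ at positions 5 (T/C, transition), 13 (T/A, transversion), 27 (G/T, transversion), 28 (A/T, transversion), 33 (A/G, transition).
Of the 5 differences, 2 transitions and 3 transversions over 33 sites: P = 2/33 = 0.060606, Q = 3/33 = 0.090909.
d = −0.5·ln(0.787879) − 0.25·ln(0.818182) = −0.5·(-0.238411) − 0.25·(-0.200670) = 0.1694.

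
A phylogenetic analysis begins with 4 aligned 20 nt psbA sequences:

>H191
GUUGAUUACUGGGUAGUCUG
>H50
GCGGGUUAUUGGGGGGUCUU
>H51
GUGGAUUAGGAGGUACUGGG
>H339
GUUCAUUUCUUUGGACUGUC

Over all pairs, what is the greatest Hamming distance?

Pairwise Hamming distances:
  H191 vs H50: 7
  H191 vs H51: 7
  H191 vs H339: 8
  H50 vs H51: 11
  H50 vs H339: 12
  H51 vs H339: 10
The largest is 12, between H50 and H339.

12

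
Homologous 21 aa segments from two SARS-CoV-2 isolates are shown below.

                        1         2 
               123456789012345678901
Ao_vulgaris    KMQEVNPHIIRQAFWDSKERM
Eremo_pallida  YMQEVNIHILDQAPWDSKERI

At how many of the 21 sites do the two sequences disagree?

Differing sites — 1:K/Y; 7:P/I; 10:I/L; 11:R/D; 14:F/P; 21:M/I.
That gives 6 mismatches out of 21 aligned sites, so the Hamming distance is 6.

6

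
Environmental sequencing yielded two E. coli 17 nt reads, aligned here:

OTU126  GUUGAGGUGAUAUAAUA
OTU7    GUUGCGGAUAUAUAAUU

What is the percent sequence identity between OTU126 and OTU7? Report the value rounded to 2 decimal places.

Mismatches occur at site 5 (A↔C), site 8 (U↔A), site 9 (G↔U), site 17 (A↔U).
13 of the 17 sites match, so the percent identity is 13/17 × 100 = 76.47%.

76.47%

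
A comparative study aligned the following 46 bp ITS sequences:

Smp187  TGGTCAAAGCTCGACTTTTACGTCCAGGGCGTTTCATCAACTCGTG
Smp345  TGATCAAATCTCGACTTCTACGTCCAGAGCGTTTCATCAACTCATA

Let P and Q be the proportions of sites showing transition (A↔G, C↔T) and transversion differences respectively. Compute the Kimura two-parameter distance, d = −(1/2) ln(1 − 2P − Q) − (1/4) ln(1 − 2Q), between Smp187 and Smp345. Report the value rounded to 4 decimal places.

Mismatches occur at site 3 (G→A, transition), site 9 (G→T, transversion), site 18 (T→C, transition), site 28 (G→A, transition), site 44 (G→A, transition), site 46 (G→A, transition).
Of the 6 differences, 5 transitions and 1 transversion over 46 sites: P = 5/46 = 0.108696, Q = 1/46 = 0.021739.
d = −0.5·ln(0.760869) − 0.25·ln(0.956522) = −0.5·(-0.273294) − 0.25·(-0.044451) = 0.1478.

0.1478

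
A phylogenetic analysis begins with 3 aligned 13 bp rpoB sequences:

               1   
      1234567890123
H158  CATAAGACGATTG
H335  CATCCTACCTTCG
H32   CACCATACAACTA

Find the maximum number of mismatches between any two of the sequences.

Pairwise Hamming distances:
  H158 vs H335: 6
  H158 vs H32: 6
  H335 vs H32: 7
The largest is 7, between H335 and H32.

7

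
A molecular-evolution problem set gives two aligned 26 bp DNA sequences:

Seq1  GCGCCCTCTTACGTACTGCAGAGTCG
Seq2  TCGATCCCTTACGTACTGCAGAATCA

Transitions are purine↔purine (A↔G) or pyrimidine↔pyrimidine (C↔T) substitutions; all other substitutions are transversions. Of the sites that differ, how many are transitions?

4

Differing sites — 1:G/T (Tv); 4:C/A (Tv); 5:C/T (Ti); 7:T/C (Ti); 23:G/A (Ti); 26:G/A (Ti).
Of the 6 differences, 4 transitions and 2 transversions, so the answer is 4.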